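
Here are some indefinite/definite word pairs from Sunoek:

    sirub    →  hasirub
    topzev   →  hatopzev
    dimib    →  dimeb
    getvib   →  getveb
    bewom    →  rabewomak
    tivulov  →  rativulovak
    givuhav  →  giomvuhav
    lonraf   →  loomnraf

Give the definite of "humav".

sirub and dimib both end in -b yet inflect differently (hasirub, dimeb), so the final letter is not what conditions the rule; the last vowel is.
"humav" has last vowel 'a'. The stems whose last vowel is 'a' (givuhav → giomvuhav, lonraf → loomnraf) insert -om- after the first vowel.
The other patterns: stems whose last vowel is 'e' or 'u' add the prefix ha-; stems whose last vowel is 'i' change the last vowel to 'e'; stems whose last vowel is 'o' add ra- … -ak around the stem.
So humav → huommav.

huommav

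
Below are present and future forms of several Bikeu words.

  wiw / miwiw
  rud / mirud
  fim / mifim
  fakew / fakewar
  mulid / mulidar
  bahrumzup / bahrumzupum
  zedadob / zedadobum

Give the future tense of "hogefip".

hogefipum

wiw and fakew both end in -w yet inflect differently (miwiw, fakewar), so the final letter is not what conditions the rule; the number of vowels is.
"hogefip" has 3 vowels. The stems with 3 vowels (bahrumzup → bahrumzupum, zedadob → zedadobum) add -um.
The other patterns: stems with 1 vowel add the prefix mi-; stems with 2 vowels add -ar.
So hogefip → hogefipum.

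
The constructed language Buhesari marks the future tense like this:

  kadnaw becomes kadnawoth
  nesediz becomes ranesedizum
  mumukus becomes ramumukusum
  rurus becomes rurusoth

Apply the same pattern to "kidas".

mumukus and rurus both end in -s yet inflect differently (ramumukusum, rurusoth), so the final letter is not what conditions the rule; the number of vowels is.
"kidas" has 2 vowels. The stems with 2 vowels (rurus → rurusoth, kadnaw → kadnawoth) add -oth.
So kidas → kidasoth.

kidasoth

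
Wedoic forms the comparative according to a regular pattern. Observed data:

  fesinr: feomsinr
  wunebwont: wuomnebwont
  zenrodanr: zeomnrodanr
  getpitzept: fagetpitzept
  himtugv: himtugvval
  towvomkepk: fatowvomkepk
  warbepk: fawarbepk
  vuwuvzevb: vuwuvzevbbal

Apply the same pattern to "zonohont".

zoomnohont

getpitzept and wunebwont both end in -t yet inflect differently (fagetpitzept, wuomnebwont), so the final letter is not what conditions the rule; the second-to-last letter is.
"zonohont" has second-to-last letter 'n'. The stems whose second-to-last letter is 'n' (fesinr → feomsinr, wunebwont → wuomnebwont, zenrodanr → zeomnrodanr) insert -om- after the first vowel.
The other patterns: stems whose second-to-last letter is 'p' add the prefix fa-; stems whose second-to-last letter is 'g' or 'v' double the final consonant and add -al.
So zonohont → zoomnohont.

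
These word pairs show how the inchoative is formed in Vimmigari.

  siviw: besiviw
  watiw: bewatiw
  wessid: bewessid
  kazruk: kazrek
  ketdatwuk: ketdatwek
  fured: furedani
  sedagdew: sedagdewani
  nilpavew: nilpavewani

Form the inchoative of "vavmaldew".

"vavmaldew" has last vowel 'e'. The stems whose last vowel is 'e' (fured → furedani, sedagdew → sedagdewani, nilpavew → nilpavewani) add -ani.
So vavmaldew → vavmaldewani.

vavmaldewani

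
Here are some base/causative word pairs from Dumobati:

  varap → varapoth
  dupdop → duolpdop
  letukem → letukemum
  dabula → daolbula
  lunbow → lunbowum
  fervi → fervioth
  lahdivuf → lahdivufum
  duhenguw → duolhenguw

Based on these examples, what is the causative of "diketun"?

lunbow and duhenguw both end in -w yet inflect differently (lunbowum, duolhenguw), so the final letter is not what conditions the rule; the first letter is.
"diketun" begins with d-. The stems beginning with d- (duhenguw → duolhenguw, dabula → daolbula, dupdop → duolpdop) insert -ol- after the first vowel.
The other patterns: stems beginning with l- add -um; stems beginning with f- or v- add -oth.
So diketun → diolketun.

diolketun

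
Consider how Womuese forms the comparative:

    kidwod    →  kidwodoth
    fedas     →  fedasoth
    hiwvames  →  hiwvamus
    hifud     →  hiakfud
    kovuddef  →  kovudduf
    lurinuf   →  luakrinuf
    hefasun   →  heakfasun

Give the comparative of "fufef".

kovuddef and lurinuf both end in -f yet inflect differently (kovudduf, luakrinuf), so the final letter is not what conditions the rule; the last vowel is.
"fufef" has last vowel 'e'. The stems whose last vowel is 'e' (kovuddef → kovudduf, hiwvames → hiwvamus) change the last vowel to 'u'.
The other patterns: stems whose last vowel is 'u' insert -ak- after the first vowel; stems whose last vowel is 'a' or 'o' add -oth.
So fufef → fufuf.

fufuf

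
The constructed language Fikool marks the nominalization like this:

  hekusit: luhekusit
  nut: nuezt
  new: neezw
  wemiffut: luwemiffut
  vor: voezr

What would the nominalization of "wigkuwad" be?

luwigkuwad

hekusit and nut both end in -t yet inflect differently (luhekusit, nuezt), so the final letter is not what conditions the rule; the number of vowels is.
"wigkuwad" has 3 vowels. The stems with 3 vowels (hekusit → luhekusit, wemiffut → luwemiffut) add the prefix lu-.
So wigkuwad → luwigkuwad.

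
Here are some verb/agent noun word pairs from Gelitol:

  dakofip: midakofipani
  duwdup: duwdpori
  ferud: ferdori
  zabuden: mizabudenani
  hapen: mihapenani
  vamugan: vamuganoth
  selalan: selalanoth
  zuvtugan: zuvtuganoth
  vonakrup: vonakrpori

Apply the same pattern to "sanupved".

misanupvedani

vonakrup and dakofip both end in -p yet inflect differently (vonakrpori, midakofipani), so the final letter is not what conditions the rule; the last vowel is.
"sanupved" has last vowel 'e'. The stems whose last vowel is 'e' (zabuden → mizabudenani, hapen → mihapenani) add mi- … -ani around the stem.
The other patterns: stems whose last vowel is 'u' delete the last vowel and add -ori; stems whose last vowel is 'a' add -oth.
So sanupved → misanupvedani.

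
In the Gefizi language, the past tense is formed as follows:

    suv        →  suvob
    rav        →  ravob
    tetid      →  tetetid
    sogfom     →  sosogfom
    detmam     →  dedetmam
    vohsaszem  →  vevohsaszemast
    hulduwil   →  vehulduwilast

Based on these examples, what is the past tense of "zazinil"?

sogfom and vohsaszem both end in -m yet inflect differently (sosogfom, vevohsaszemast), so the final letter is not what conditions the rule; the number of vowels is.
"zazinil" has 3 vowels. The stems with 3 vowels (vohsaszem → vevohsaszemast, hulduwil → vehulduwilast) add ve- … -ast around the stem.
The other patterns: stems with 1 vowel add -ob; stems with 2 vowels repeat the first consonant+vowel as a prefix.
So zazinil → vezazinilast.

vezazinilast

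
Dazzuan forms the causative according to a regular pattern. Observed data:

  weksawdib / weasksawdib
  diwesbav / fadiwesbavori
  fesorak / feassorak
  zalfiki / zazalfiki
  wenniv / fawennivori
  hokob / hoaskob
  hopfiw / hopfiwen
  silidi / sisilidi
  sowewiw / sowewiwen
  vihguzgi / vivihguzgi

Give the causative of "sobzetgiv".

fasobzetgivori

zalfiki and wenniv both have last vowel 'i' yet inflect differently (zazalfiki, fawennivori), so the last vowel is not what conditions the rule; the final letter is.
"sobzetgiv" ends in -v. The stems ending in -v (wenniv → fawennivori, diwesbav → fadiwesbavori) add fa- … -ori around the stem.
So sobzetgiv → fasobzetgivori.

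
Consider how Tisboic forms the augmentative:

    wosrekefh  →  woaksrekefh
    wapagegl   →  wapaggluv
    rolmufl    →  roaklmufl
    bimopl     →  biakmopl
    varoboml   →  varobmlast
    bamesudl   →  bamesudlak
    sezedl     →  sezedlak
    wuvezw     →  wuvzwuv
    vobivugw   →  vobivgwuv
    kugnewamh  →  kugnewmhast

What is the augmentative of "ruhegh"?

ruhghuv

rolmufl and sezedl both end in -l yet inflect differently (roaklmufl, sezedlak), so the final letter is not what conditions the rule; the second-to-last letter is.
"ruhegh" has second-to-last letter 'g'. The stems whose second-to-last letter is 'g' (wapagegl → wapaggluv, vobivugw → vobivgwuv) delete the last vowel and add -uv.
So ruhegh → ruhghuv.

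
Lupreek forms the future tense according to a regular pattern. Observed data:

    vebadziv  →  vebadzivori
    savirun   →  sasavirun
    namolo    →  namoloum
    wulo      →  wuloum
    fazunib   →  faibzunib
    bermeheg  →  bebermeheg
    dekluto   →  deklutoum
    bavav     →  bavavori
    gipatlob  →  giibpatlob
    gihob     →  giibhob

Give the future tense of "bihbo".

bihboum

namolo and gihob both have last vowel 'o' yet inflect differently (namoloum, giibhob), so the last vowel is not what conditions the rule; the final letter is.
"bihbo" ends in -o. The stems ending in -o (namolo → namoloum, wulo → wuloum, dekluto → deklutoum) add -um.
The other patterns: stems ending in -b insert -ib- after the first vowel; stems ending in -g or -n repeat the first consonant+vowel as a prefix; stems ending in -v add -ori.
So bihbo → bihboum.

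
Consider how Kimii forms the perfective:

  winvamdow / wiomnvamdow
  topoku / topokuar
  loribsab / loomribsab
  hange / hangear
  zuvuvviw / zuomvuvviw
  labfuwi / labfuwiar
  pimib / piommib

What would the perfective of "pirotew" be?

zuvuvviw and labfuwi both have last vowel 'i' yet inflect differently (zuomvuvviw, labfuwiar), so the last vowel is not what conditions the rule; whether the stem ends in a vowel or a consonant is.
"pirotew" ends in a consonant. The stems ending in a consonant (zuvuvviw → zuomvuvviw, pimib → piommib, loribsab → loomribsab) insert -om- after the first vowel.
So pirotew → piomrotew.

piomrotew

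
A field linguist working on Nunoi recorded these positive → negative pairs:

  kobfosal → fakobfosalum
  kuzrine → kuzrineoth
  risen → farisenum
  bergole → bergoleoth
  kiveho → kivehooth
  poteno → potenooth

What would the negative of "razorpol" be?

farazorpolum

kuzrine and risen both have last vowel 'e' yet inflect differently (kuzrineoth, farisenum), so the last vowel is not what conditions the rule; whether the stem ends in a vowel or a consonant is.
"razorpol" ends in a consonant. The stems ending in a consonant (kobfosal → fakobfosalum, risen → farisenum) add fa- … -um around the stem.
So razorpol → farazorpolum.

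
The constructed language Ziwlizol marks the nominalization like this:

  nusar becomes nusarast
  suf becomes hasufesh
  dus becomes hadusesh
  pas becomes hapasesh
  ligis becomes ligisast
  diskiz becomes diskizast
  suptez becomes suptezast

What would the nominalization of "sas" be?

ligis and pas both end in -s yet inflect differently (ligisast, hapasesh), so the final letter is not what conditions the rule; the number of vowels is.
"sas" has 1 vowel. The stems with 1 vowel (pas → hapasesh, dus → hadusesh, suf → hasufesh) add ha- … -esh around the stem.
The other pattern: stems with 2 vowels add -ast.
So sas → hasasesh.

hasasesh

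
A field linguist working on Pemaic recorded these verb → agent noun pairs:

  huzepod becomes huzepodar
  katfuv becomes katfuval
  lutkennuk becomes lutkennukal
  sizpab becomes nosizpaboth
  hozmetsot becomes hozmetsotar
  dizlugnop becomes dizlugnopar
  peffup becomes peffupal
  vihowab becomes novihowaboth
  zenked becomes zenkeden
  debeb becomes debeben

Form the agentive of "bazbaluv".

bazbaluval

"bazbaluv" has last vowel 'u'. The stems whose last vowel is 'u' (lutkennuk → lutkennukal, katfuv → katfuval, peffup → peffupal) add -al.
The other patterns: stems whose last vowel is 'a' add no- … -oth around the stem; stems whose last vowel is 'e' add -en; stems whose last vowel is 'o' add -ar.
So bazbaluv → bazbaluval.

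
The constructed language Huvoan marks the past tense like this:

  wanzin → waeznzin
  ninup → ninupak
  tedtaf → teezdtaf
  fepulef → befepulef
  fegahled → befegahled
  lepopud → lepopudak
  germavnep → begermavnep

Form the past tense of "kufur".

ninup and germavnep both end in -p yet inflect differently (ninupak, begermavnep), so the final letter is not what conditions the rule; the last vowel is.
"kufur" has last vowel 'u'. The stems whose last vowel is 'u' (ninup → ninupak, lepopud → lepopudak) add -ak.
So kufur → kufurak.

kufurak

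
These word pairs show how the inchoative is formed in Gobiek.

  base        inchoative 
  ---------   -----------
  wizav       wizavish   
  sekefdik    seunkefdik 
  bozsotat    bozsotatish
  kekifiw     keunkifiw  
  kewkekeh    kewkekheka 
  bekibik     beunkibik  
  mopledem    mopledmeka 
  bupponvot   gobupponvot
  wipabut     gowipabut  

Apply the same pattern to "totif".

"totif" has last vowel 'i'. The stems whose last vowel is 'i' (kekifiw → keunkifiw, sekefdik → seunkefdik, bekibik → beunkibik) insert -un- after the first vowel.
The other patterns: stems whose last vowel is 'e' delete the last vowel and add -eka; stems whose last vowel is 'a' add -ish; stems whose last vowel is 'o' or 'u' add the prefix go-.
So totif → tountif.

tountif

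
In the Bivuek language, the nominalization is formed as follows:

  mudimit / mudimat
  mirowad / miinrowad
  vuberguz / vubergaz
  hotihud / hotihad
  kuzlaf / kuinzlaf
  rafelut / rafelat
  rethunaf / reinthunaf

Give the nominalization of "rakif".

rakaf

mirowad and hotihud both end in -d yet inflect differently (miinrowad, hotihad), so the final letter is not what conditions the rule; the last vowel is.
"rakif" has last vowel 'i'. The one such stem in the data (mudimit → mudimat) changes the last vowel to 'a' (as do vuberguz, hotihud), so the same rule applies.
The other pattern: stems whose last vowel is 'a' insert -in- after the first vowel.
So rakif → rakaf.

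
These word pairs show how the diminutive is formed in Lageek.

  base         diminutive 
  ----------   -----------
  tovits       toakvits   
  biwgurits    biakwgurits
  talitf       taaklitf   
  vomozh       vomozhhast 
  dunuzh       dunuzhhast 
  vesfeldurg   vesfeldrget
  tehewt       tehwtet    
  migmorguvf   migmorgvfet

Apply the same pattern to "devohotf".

deakvohotf

"devohotf" has second-to-last letter 't'. The stems whose second-to-last letter is 't' (tovits → toakvits, biwgurits → biakwgurits, talitf → taaklitf) insert -ak- after the first vowel.
The other patterns: stems whose second-to-last letter is 'z' double the final consonant and add -ast; stems whose second-to-last letter is 'r', 'v' or 'w' delete the last vowel and add -et.
So devohotf → deakvohotf.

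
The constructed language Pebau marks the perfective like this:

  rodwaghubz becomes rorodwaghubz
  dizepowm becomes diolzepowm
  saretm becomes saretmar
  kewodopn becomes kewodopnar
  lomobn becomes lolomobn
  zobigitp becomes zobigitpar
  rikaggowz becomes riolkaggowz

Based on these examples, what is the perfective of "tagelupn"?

tagelupnar

rodwaghubz and rikaggowz both end in -z yet inflect differently (rorodwaghubz, riolkaggowz), so the final letter is not what conditions the rule; the second-to-last letter is.
"tagelupn" has second-to-last letter 'p'. The one such stem in the data (kewodopn → kewodopnar) adds -ar, so the same rule applies.
The other patterns: stems whose second-to-last letter is 'b' repeat the first consonant+vowel as a prefix; stems whose second-to-last letter is 'w' insert -ol- after the first vowel.
So tagelupn → tagelupnar.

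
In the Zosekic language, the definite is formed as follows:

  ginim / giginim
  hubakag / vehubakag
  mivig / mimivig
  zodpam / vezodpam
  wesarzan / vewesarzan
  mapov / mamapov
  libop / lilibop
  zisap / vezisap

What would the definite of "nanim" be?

"nanim" has last vowel 'i'. The stems whose last vowel is 'i' (mivig → mimivig, ginim → giginim) repeat the first consonant+vowel as a prefix.
So nanim → nananim.

nananim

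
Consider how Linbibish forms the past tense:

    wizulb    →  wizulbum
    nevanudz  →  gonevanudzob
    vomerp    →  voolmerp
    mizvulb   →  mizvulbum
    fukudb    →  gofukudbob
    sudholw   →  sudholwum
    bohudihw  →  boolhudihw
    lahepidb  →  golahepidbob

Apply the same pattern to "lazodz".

fukudb and mizvulb both end in -b yet inflect differently (gofukudbob, mizvulbum), so the final letter is not what conditions the rule; the second-to-last letter is.
"lazodz" has second-to-last letter 'd'. The stems whose second-to-last letter is 'd' (fukudb → gofukudbob, nevanudz → gonevanudzob, lahepidb → golahepidbob) add go- … -ob around the stem.
The other patterns: stems whose second-to-last letter is 'l' add -um; stems whose second-to-last letter is 'h' or 'r' insert -ol- after the first vowel.
So lazodz → golazodzob.

golazodzob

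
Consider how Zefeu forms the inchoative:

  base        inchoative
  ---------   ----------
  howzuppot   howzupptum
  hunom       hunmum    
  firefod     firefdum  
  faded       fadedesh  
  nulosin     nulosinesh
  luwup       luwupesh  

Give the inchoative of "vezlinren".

vezlinrenesh

firefod and faded both end in -d yet inflect differently (firefdum, fadedesh), so the final letter is not what conditions the rule; the last vowel is.
"vezlinren" has last vowel 'e'. The one such stem in the data (faded → fadedesh) adds -esh, so the same rule applies.
So vezlinren → vezlinrenesh.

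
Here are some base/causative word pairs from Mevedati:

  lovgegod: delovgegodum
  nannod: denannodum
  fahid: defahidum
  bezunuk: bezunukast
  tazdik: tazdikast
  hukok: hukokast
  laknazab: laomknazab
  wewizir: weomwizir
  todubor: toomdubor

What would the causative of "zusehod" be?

dezusehodum

fahid and tazdik both have last vowel 'i' yet inflect differently (defahidum, tazdikast), so the last vowel is not what conditions the rule; the final letter is.
"zusehod" ends in -d. The stems ending in -d (lovgegod → delovgegodum, nannod → denannodum, fahid → defahidum) add de- … -um around the stem.
So zusehod → dezusehodum.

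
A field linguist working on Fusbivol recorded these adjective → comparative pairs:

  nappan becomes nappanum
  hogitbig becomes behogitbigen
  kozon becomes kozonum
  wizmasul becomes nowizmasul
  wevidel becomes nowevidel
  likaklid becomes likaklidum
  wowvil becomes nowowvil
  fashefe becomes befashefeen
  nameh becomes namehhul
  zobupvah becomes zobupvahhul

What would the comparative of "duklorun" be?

duklorunum

likaklid and wowvil both have last vowel 'i' yet inflect differently (likaklidum, nowowvil), so the last vowel is not what conditions the rule; the final letter is.
"duklorun" ends in -n. The stems ending in -n (nappan → nappanum, kozon → kozonum) add -um.
The other patterns: stems ending in -l add the prefix no-; stems ending in -h double the final consonant and add -ul; stems ending in -e or -g add be- … -en around the stem.
So duklorun → duklorunum.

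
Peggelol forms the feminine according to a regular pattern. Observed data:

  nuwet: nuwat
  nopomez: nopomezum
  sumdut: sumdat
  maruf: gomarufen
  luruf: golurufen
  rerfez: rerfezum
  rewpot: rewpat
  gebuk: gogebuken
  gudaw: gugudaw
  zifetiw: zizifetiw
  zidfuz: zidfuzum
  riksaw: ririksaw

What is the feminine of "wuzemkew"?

wuwuzemkew

"wuzemkew" ends in -w. The stems ending in -w (zifetiw → zizifetiw, gudaw → gugudaw, riksaw → ririksaw) repeat the first consonant+vowel as a prefix.
The other patterns: stems ending in -z add -um; stems ending in -t change the last vowel to 'a'; stems ending in -f or -k add go- … -en around the stem.
So wuzemkew → wuwuzemkew.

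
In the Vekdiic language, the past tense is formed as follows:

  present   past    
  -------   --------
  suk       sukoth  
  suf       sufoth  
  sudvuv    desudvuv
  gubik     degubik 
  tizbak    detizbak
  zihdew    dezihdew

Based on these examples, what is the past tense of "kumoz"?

suk and gubik both end in -k yet inflect differently (sukoth, degubik), so the final letter is not what conditions the rule; the number of vowels is.
"kumoz" has 2 vowels. The stems with 2 vowels (sudvuv → desudvuv, gubik → degubik, tizbak → detizbak) add the prefix de-.
So kumoz → dekumoz.

dekumoz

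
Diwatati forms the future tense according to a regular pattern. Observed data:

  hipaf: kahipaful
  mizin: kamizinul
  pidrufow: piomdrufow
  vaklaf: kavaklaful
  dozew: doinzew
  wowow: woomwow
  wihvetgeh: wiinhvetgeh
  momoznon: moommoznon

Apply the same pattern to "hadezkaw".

dozew and wowow both end in -w yet inflect differently (doinzew, woomwow), so the final letter is not what conditions the rule; the last vowel is.
"hadezkaw" has last vowel 'a'. The stems whose last vowel is 'a' (hipaf → kahipaful, vaklaf → kavaklaful) add ka- … -ul around the stem.
So hadezkaw → kahadezkawul.

kahadezkawul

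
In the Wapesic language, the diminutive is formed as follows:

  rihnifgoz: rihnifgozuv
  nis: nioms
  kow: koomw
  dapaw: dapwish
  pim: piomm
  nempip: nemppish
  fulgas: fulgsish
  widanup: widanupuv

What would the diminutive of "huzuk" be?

"huzuk" has 2 vowels. The stems with 2 vowels (dapaw → dapwish, nempip → nemppish, fulgas → fulgsish) delete the last vowel and add -ish.
So huzuk → huzkish.

huzkish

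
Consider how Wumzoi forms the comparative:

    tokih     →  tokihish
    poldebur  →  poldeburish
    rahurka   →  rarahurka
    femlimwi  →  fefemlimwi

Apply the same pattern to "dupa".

dudupa

"dupa" ends in a vowel. The stems ending in a vowel (rahurka → rarahurka, femlimwi → fefemlimwi) repeat the first consonant+vowel as a prefix.
The other pattern: stems ending in a consonant add -ish.
So dupa → dudupa.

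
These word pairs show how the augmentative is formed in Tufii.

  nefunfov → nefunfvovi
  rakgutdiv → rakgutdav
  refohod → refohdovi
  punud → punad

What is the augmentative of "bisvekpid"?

bisvekpad

refohod and punud both end in -d yet inflect differently (refohdovi, punad), so the final letter is not what conditions the rule; the last vowel is.
"bisvekpid" has last vowel 'i'. The one such stem in the data (rakgutdiv → rakgutdav) changes the last vowel to 'a' (as does punud), so the same rule applies.
The other pattern: stems whose last vowel is 'o' delete the last vowel and add -ovi.
So bisvekpid → bisvekpad.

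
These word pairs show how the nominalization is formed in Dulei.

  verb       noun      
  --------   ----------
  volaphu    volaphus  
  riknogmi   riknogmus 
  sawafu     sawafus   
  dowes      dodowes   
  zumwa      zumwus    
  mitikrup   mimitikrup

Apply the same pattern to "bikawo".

bikawus

mitikrup and volaphu both have last vowel 'u' yet inflect differently (mimitikrup, volaphus), so the last vowel is not what conditions the rule; whether the stem ends in a vowel or a consonant is.
"bikawo" ends in a vowel. The stems ending in a vowel (volaphu → volaphus, zumwa → zumwus, riknogmi → riknogmus) drop the final letter and add -us.
So bikawo → bikawus.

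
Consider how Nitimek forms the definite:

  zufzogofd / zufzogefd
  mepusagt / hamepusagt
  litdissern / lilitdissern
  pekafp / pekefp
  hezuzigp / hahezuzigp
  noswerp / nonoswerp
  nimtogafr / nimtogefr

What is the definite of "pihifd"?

pihefd

pekafp and noswerp both end in -p yet inflect differently (pekefp, nonoswerp), so the final letter is not what conditions the rule; the second-to-last letter is.
"pihifd" has second-to-last letter 'f'. The stems whose second-to-last letter is 'f' (pekafp → pekefp, nimtogafr → nimtogefr, zufzogofd → zufzogefd) change the last vowel to 'e'.
The other patterns: stems whose second-to-last letter is 'r' repeat the first consonant+vowel as a prefix; stems whose second-to-last letter is 'g' add the prefix ha-.
So pihifd → pihefd.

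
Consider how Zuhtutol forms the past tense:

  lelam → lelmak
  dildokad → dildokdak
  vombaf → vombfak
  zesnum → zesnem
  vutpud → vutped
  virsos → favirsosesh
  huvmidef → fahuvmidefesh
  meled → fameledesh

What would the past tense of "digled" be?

"digled" has last vowel 'e'. The stems whose last vowel is 'e' (huvmidef → fahuvmidefesh, meled → fameledesh) add fa- … -esh around the stem.
The other patterns: stems whose last vowel is 'a' delete the last vowel and add -ak; stems whose last vowel is 'u' change the last vowel to 'e'.
So digled → fadigledesh.

fadigledesh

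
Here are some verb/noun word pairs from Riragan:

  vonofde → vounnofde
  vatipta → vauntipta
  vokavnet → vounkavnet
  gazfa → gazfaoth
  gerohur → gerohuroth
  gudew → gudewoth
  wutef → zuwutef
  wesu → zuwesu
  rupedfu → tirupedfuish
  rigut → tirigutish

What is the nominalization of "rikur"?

"rikur" begins with r-. The stems beginning with r- (rupedfu → tirupedfuish, rigut → tirigutish) add ti- … -ish around the stem.
So rikur → tirikurish.

tirikurish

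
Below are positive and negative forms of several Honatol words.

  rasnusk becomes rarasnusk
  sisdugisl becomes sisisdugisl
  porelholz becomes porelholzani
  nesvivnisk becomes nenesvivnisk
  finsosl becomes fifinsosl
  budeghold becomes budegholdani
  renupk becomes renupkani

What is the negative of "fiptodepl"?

rasnusk and renupk both end in -k yet inflect differently (rarasnusk, renupkani), so the final letter is not what conditions the rule; the second-to-last letter is.
"fiptodepl" has second-to-last letter 'p'. The one such stem in the data (renupk → renupkani) adds -ani, so the same rule applies.
The other pattern: stems whose second-to-last letter is 's' repeat the first consonant+vowel as a prefix.
So fiptodepl → fiptodeplani.

fiptodeplani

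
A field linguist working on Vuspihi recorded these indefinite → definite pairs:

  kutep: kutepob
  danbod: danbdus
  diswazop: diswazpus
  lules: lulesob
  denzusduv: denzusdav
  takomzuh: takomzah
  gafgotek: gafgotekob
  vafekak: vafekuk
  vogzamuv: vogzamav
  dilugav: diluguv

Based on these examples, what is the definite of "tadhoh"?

"tadhoh" has last vowel 'o'. The stems whose last vowel is 'o' (danbod → danbdus, diswazop → diswazpus) delete the last vowel and add -us.
So tadhoh → tadhhus.

tadhhus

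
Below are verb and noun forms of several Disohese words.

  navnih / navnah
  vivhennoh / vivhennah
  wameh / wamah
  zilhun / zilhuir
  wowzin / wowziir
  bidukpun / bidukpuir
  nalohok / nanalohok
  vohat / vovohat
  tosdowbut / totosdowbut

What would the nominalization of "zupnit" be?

navnih and wowzin both have last vowel 'i' yet inflect differently (navnah, wowziir), so the last vowel is not what conditions the rule; the final letter is.
"zupnit" ends in -t. The stems ending in -t (vohat → vovohat, tosdowbut → totosdowbut) repeat the first consonant+vowel as a prefix.
The other patterns: stems ending in -h change the last vowel to 'a'; stems ending in -n drop the final letter and add -ir.
So zupnit → zuzupnit.

zuzupnit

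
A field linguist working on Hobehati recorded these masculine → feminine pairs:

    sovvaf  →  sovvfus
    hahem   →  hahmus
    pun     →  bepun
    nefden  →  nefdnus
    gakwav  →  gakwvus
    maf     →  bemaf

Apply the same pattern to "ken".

beken

"ken" has 1 vowel. The stems with 1 vowel (maf → bemaf, pun → bepun) add the prefix be-.
So ken → beken.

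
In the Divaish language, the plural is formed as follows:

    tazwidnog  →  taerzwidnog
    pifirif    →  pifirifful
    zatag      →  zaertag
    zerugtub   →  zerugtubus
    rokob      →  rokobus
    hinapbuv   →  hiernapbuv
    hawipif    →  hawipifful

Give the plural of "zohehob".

zohehobus

rokob and tazwidnog both have last vowel 'o' yet inflect differently (rokobus, taerzwidnog), so the last vowel is not what conditions the rule; the final letter is.
"zohehob" ends in -b. The stems ending in -b (zerugtub → zerugtubus, rokob → rokobus) add -us.
The other patterns: stems ending in -f double the final consonant and add -ul; stems ending in -g or -v insert -er- after the first vowel.
So zohehob → zohehobus.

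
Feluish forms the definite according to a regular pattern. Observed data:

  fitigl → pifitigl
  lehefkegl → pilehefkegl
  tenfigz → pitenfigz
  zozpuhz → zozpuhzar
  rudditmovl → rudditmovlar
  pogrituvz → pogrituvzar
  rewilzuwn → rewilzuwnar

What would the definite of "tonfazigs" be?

pitonfazigs

tenfigz and zozpuhz both end in -z yet inflect differently (pitenfigz, zozpuhzar), so the final letter is not what conditions the rule; the second-to-last letter is.
"tonfazigs" has second-to-last letter 'g'. The stems whose second-to-last letter is 'g' (fitigl → pifitigl, lehefkegl → pilehefkegl, tenfigz → pitenfigz) add the prefix pi-.
So tonfazigs → pitonfazigs.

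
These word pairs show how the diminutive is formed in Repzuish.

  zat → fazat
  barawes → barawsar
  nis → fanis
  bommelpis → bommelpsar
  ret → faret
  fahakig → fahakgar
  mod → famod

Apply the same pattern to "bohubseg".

bohubsgar

nis and barawes both end in -s yet inflect differently (fanis, barawsar), so the final letter is not what conditions the rule; the number of vowels is.
"bohubseg" has 3 vowels. The stems with 3 vowels (fahakig → fahakgar, barawes → barawsar, bommelpis → bommelpsar) delete the last vowel and add -ar.
The other pattern: stems with 1 vowel add the prefix fa-.
So bohubseg → bohubsgar.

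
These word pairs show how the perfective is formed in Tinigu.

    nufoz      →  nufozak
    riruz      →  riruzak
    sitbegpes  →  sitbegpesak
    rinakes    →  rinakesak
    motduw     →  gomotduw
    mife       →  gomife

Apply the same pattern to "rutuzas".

"rutuzas" ends in -s. The stems ending in -s (sitbegpes → sitbegpesak, rinakes → rinakesak) add -ak.
So rutuzas → rutuzasak.

rutuzasak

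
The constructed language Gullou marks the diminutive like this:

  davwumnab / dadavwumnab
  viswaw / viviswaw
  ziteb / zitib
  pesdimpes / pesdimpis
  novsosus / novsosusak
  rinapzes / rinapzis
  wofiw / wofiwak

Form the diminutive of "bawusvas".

babawusvas

davwumnab and ziteb both end in -b yet inflect differently (dadavwumnab, zitib), so the final letter is not what conditions the rule; the last vowel is.
"bawusvas" has last vowel 'a'. The stems whose last vowel is 'a' (viswaw → viviswaw, davwumnab → dadavwumnab) repeat the first consonant+vowel as a prefix.
So bawusvas → babawusvas.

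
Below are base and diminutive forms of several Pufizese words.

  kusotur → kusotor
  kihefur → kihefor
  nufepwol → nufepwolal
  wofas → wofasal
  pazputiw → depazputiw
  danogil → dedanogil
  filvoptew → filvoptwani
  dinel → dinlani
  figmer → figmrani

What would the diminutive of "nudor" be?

nufepwol and danogil both end in -l yet inflect differently (nufepwolal, dedanogil), so the final letter is not what conditions the rule; the last vowel is.
"nudor" has last vowel 'o'. The one such stem in the data (nufepwol → nufepwolal) adds -al, so the same rule applies.
The other patterns: stems whose last vowel is 'u' change the last vowel to 'o'; stems whose last vowel is 'i' add the prefix de-; stems whose last vowel is 'e' delete the last vowel and add -ani.
So nudor → nudoral.

nudoral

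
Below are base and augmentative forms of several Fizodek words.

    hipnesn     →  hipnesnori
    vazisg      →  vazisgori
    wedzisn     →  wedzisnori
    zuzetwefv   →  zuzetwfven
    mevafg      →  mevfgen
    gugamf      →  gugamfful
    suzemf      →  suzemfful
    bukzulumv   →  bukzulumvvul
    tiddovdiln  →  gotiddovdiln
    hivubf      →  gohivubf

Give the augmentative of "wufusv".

vazisg and mevafg both end in -g yet inflect differently (vazisgori, mevfgen), so the final letter is not what conditions the rule; the second-to-last letter is.
"wufusv" has second-to-last letter 's'. The stems whose second-to-last letter is 's' (hipnesn → hipnesnori, vazisg → vazisgori, wedzisn → wedzisnori) add -ori.
So wufusv → wufusvori.

wufusvori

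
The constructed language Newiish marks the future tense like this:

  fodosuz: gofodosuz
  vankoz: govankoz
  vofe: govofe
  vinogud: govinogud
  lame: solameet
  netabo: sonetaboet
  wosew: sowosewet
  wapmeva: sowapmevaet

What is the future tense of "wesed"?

vofe and lame both end in -e yet inflect differently (govofe, solameet), so the final letter is not what conditions the rule; the first letter is.
"wesed" begins with w-. The stems beginning with w- (wosew → sowosewet, wapmeva → sowapmevaet) add so- … -et around the stem.
The other pattern: stems beginning with f- or v- add the prefix go-.
So wesed → sowesedet.

sowesedet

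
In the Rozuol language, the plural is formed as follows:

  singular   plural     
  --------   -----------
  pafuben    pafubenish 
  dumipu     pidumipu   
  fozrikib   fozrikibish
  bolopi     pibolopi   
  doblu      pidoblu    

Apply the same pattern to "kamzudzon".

bolopi and fozrikib both have last vowel 'i' yet inflect differently (pibolopi, fozrikibish), so the last vowel is not what conditions the rule; whether the stem ends in a vowel or a consonant is.
"kamzudzon" ends in a consonant. The stems ending in a consonant (fozrikib → fozrikibish, pafuben → pafubenish) add -ish.
So kamzudzon → kamzudzonish.

kamzudzonish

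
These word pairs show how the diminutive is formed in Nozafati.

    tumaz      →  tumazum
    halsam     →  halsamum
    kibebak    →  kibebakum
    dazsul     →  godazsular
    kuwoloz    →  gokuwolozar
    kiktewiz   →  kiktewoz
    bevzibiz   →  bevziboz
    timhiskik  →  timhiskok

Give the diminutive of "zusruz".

gozusruzar

"zusruz" has last vowel 'u'. The one such stem in the data (dazsul → godazsular) adds go- … -ar around the stem, so the same rule applies.
The other patterns: stems whose last vowel is 'a' add -um; stems whose last vowel is 'i' change the last vowel to 'o'.
So zusruz → gozusruzar.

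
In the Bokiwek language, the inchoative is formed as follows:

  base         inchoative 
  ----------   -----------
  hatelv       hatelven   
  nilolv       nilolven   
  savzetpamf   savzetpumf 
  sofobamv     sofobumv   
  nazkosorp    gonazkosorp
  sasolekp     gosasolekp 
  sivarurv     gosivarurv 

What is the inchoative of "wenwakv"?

hatelv and sofobamv both end in -v yet inflect differently (hatelven, sofobumv), so the final letter is not what conditions the rule; the second-to-last letter is.
"wenwakv" has second-to-last letter 'k'. The one such stem in the data (sasolekp → gosasolekp) adds the prefix go-, so the same rule applies.
The other patterns: stems whose second-to-last letter is 'l' add -en; stems whose second-to-last letter is 'm' change the last vowel to 'u'.
So wenwakv → gowenwakv.

gowenwakv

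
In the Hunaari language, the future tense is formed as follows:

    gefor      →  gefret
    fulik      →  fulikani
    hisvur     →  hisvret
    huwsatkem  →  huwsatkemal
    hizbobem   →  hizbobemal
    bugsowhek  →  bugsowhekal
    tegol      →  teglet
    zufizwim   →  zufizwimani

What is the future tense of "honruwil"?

honruwilani

hizbobem and zufizwim both end in -m yet inflect differently (hizbobemal, zufizwimani), so the final letter is not what conditions the rule; the last vowel is.
"honruwil" has last vowel 'i'. The stems whose last vowel is 'i' (zufizwim → zufizwimani, fulik → fulikani) add -ani.
The other patterns: stems whose last vowel is 'e' add -al; stems whose last vowel is 'o' or 'u' delete the last vowel and add -et.
So honruwil → honruwilani.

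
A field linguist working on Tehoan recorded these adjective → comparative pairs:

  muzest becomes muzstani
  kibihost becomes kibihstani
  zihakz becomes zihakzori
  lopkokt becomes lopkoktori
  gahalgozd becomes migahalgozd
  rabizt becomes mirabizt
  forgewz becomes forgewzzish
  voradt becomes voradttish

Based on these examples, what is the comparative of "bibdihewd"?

"bibdihewd" has second-to-last letter 'w'. The one such stem in the data (forgewz → forgewzzish) doubles the final consonant and adds -ish (as does voradt), so the same rule applies.
The other patterns: stems whose second-to-last letter is 's' delete the last vowel and add -ani; stems whose second-to-last letter is 'k' add -ori; stems whose second-to-last letter is 'z' add the prefix mi-.
So bibdihewd → bibdihewddish.

bibdihewddish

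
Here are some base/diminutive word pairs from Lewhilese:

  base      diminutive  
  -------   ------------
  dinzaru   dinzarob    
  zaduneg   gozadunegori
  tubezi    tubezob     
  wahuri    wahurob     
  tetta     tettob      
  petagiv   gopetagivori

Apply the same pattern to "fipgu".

fipgob

wahuri and petagiv both have last vowel 'i' yet inflect differently (wahurob, gopetagivori), so the last vowel is not what conditions the rule; whether the stem ends in a vowel or a consonant is.
"fipgu" ends in a vowel. The stems ending in a vowel (wahuri → wahurob, tubezi → tubezob, dinzaru → dinzarob) drop the final letter and add -ob.
So fipgu → fipgob.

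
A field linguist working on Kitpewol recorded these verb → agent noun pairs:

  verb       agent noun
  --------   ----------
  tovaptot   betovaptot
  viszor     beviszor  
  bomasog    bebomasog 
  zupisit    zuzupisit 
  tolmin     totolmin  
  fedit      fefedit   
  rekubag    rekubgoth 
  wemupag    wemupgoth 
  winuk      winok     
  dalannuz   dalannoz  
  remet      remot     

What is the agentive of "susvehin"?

tovaptot and zupisit both end in -t yet inflect differently (betovaptot, zuzupisit), so the final letter is not what conditions the rule; the last vowel is.
"susvehin" has last vowel 'i'. The stems whose last vowel is 'i' (zupisit → zuzupisit, tolmin → totolmin, fedit → fefedit) repeat the first consonant+vowel as a prefix.
So susvehin → sususvehin.

sususvehin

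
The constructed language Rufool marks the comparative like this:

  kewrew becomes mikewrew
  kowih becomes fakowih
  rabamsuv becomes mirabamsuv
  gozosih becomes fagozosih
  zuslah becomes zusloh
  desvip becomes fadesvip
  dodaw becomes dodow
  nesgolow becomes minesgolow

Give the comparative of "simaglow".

"simaglow" has last vowel 'o'. The one such stem in the data (nesgolow → minesgolow) adds the prefix mi-, so the same rule applies.
So simaglow → misimaglow.

misimaglow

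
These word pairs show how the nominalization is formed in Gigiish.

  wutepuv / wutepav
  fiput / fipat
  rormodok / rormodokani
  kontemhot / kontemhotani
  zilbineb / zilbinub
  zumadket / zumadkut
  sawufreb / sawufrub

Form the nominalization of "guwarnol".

fiput and kontemhot both end in -t yet inflect differently (fipat, kontemhotani), so the final letter is not what conditions the rule; the last vowel is.
"guwarnol" has last vowel 'o'. The stems whose last vowel is 'o' (rormodok → rormodokani, kontemhot → kontemhotani) add -ani.
The other patterns: stems whose last vowel is 'u' change the last vowel to 'a'; stems whose last vowel is 'e' change the last vowel to 'u'.
So guwarnol → guwarnolani.

guwarnolani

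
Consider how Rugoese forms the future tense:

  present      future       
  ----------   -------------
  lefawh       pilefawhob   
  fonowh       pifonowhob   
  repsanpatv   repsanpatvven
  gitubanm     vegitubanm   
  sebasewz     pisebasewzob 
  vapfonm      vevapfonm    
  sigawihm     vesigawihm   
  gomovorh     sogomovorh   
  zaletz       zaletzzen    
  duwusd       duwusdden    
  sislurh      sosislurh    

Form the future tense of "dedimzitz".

dedimzitzzen

gomovorh and lefawh both end in -h yet inflect differently (sogomovorh, pilefawhob), so the final letter is not what conditions the rule; the second-to-last letter is.
"dedimzitz" has second-to-last letter 't'. The stems whose second-to-last letter is 't' (repsanpatv → repsanpatvven, zaletz → zaletzzen) double the final consonant and add -en.
The other patterns: stems whose second-to-last letter is 'r' add the prefix so-; stems whose second-to-last letter is 'w' add pi- … -ob around the stem; stems whose second-to-last letter is 'h' or 'n' add the prefix ve-.
So dedimzitz → dedimzitzzen.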